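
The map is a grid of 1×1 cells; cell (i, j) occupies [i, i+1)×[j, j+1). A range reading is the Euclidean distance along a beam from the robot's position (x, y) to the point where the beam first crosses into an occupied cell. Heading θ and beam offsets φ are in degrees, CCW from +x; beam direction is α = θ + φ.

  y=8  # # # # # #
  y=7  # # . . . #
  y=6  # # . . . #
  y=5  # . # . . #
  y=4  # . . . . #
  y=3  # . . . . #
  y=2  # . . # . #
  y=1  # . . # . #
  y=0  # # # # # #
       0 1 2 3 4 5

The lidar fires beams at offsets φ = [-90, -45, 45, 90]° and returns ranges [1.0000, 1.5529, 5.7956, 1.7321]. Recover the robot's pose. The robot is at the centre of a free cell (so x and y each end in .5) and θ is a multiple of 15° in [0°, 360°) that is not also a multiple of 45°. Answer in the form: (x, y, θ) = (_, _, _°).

The pose lattice has 23·16 = 368 candidates. Test each by forward raycasting.
  (1.5, 4.5, 75°): beam 1 = 3.6235 ≠ 1.0000 ✗
  (4.5, 7.5, 285°): beam 1 = 2.5882 ≠ 1.0000 ✗
  (2.5, 2.5, 210°): beam 1 = 3.0000 ≠ 1.0000 ✗
  (1.5, 2.5, 120°): beam 1 = 4.0415 ≠ 1.0000 ✗
  (4.5, 3.5, 120°): beam 1 = 0.5774 ≠ 1.0000 ✗
  …
  (3.5, 7.5, 240°): r_1=1.0000, r_2=1.5529, r_3=5.7956, r_4=1.7321 — all match ✓
No second candidate reproduces the full scan.

(x, y, θ) = (3.5, 7.5, 240°)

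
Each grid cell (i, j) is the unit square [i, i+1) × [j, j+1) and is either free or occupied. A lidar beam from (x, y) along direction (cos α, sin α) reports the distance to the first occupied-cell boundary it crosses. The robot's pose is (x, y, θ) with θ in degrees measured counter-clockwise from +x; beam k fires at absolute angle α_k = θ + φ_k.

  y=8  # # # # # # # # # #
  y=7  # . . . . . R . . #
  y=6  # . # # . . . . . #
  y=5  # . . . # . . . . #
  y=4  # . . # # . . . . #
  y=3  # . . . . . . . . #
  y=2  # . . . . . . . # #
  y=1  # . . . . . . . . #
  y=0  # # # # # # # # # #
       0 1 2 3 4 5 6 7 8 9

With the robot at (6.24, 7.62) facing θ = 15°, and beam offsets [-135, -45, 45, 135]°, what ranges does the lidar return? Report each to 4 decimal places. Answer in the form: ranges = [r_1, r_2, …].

beam 1: φ=-135°, α=240°
  dir = (cos 240°, sin 240°) = (-0.5000, -0.8660); from cell (6,7)
  next x-line at t=0.4800, next y-line at t=0.7159; Δt_x=2.0000, Δt_y=1.1547
    x: enter (5,7) at t=0.4800
    y: enter (5,6) at t=0.7159
    y: enter (5,5) at t=1.8706
    x: enter (4,5) at t=2.4800 ← occupied
  → r_1 = 2.4800
beam 2: φ=-45°, α=330°
  dir = (cos 330°, sin 330°) = (0.8660, -0.5000); from cell (6,7)
  next x-line at t=0.8776, next y-line at t=1.2400; Δt_x=1.1547, Δt_y=2.0000
    x: enter (7,7) at t=0.8776
    y: enter (7,6) at t=1.2400
    x: enter (8,6) at t=2.0323
    x: enter (9,6) at t=3.1870 ← occupied
  → r_2 = 3.1870
beam 3: φ=45°, α=60°
  dir = (cos 60°, sin 60°) = (0.5000, 0.8660); from cell (6,7)
  next x-line at t=1.5200, next y-line at t=0.4388; Δt_x=2.0000, Δt_y=1.1547
    y: enter (6,8) at t=0.4388 ← occupied
  → r_3 = 0.4388
beam 4: φ=135°, α=150°
  dir = (cos 150°, sin 150°) = (-0.8660, 0.5000); from cell (6,7)
  next x-line at t=0.2771, next y-line at t=0.7600; Δt_x=1.1547, Δt_y=2.0000
    x: enter (5,7) at t=0.2771
    y: enter (5,8) at t=0.7600 ← occupied
  → r_4 = 0.7600

ranges = [2.4800, 3.1870, 0.4388, 0.7600]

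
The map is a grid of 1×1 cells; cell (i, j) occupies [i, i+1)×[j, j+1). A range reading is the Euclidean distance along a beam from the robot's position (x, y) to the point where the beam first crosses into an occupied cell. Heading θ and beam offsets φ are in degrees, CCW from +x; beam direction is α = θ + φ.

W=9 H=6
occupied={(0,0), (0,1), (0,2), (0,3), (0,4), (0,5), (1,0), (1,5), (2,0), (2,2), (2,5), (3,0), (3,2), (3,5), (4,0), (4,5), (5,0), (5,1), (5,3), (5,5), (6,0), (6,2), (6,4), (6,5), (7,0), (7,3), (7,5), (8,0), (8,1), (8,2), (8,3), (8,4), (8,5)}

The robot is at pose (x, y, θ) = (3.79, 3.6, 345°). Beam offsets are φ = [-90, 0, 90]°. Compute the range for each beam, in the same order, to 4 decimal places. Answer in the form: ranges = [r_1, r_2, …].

beam 1: φ=-90°, α=255°
  d=(-0.2588,-0.9659)  start (3,3)  tX=3.0523 tY=0.6212  stride 1/|dx|=3.8637 1/|dy|=1.0353
    cross y-line → (3,2), t=0.6212 (wall)
  → r_1 = 0.6212
beam 2: φ=0°, α=345°
  d=(0.9659,-0.2588)  start (3,3)  tX=0.2174 tY=2.3182  stride 1/|dx|=1.0353 1/|dy|=3.8637
    cross x-line → (4,3), t=0.2174
    cross x-line → (5,3), t=1.2527 (wall)
  → r_2 = 1.2527
beam 3: φ=90°, α=75°
  d=(0.2588,0.9659)  start (3,3)  tX=0.8114 tY=0.4141  stride 1/|dx|=3.8637 1/|dy|=1.0353
    cross y-line → (3,4), t=0.4141
    cross x-line → (4,4), t=0.8114
    cross y-line → (4,5), t=1.4494 (wall)
  → r_3 = 1.4494

ranges = [0.6212, 1.2527, 1.4494]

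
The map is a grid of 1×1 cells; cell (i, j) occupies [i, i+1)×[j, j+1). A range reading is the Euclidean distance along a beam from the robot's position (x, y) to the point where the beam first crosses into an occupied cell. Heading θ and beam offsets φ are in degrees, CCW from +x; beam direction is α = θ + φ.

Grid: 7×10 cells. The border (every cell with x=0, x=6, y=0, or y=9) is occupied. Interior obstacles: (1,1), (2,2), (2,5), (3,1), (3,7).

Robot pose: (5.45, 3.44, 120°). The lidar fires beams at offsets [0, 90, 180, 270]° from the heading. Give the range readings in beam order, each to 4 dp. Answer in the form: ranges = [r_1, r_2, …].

beam 1: φ=0°, α=120°
  d=(-0.5000,0.8660)  start (5,3)  tX=0.9000 tY=0.6466  stride 1/|dx|=2.0000 1/|dy|=1.1547
    cross y-line → (5,4), t=0.6466
    cross x-line → (4,4), t=0.9000
    cross y-line → (4,5), t=1.8013
    cross x-line → (3,5), t=2.9000
    cross y-line → (3,6), t=2.9560
    cross y-line → (3,7), t=4.1107 (wall)
  → r_1 = 4.1107
beam 2: φ=90°, α=210°
  d=(-0.8660,-0.5000)  start (5,3)  tX=0.5196 tY=0.8800  stride 1/|dx|=1.1547 1/|dy|=2.0000
    cross x-line → (4,3), t=0.5196
    cross y-line → (4,2), t=0.8800
    cross x-line → (3,2), t=1.6743
    cross x-line → (2,2), t=2.8290 (wall)
  → r_2 = 2.8290
beam 3: φ=180°, α=300°
  d=(0.5000,-0.8660)  start (5,3)  tX=1.1000 tY=0.5081  stride 1/|dx|=2.0000 1/|dy|=1.1547
    cross y-line → (5,2), t=0.5081
    cross x-line → (6,2), t=1.1000 (wall)
  → r_3 = 1.1000
beam 4: φ=270°, α=30°
  d=(0.8660,0.5000)  start (5,3)  tX=0.6351 tY=1.1200  stride 1/|dx|=1.1547 1/|dy|=2.0000
    cross x-line → (6,3), t=0.6351 (wall)
  → r_4 = 0.6351

ranges = [4.1107, 2.8290, 1.1000, 0.6351]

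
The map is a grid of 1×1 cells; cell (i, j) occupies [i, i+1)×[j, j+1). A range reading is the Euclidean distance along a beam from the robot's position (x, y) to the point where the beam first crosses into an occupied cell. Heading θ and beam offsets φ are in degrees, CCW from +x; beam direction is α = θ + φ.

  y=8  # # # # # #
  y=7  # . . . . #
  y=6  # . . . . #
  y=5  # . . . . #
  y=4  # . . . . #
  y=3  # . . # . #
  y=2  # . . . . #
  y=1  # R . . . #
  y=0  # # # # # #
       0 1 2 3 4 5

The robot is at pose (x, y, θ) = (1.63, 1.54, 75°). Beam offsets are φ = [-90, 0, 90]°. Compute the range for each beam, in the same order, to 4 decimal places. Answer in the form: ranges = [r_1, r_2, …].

beam 1: φ=-90°, α=345°
  d=(0.9659,-0.2588)  start (1,1)  tX=0.3831 tY=2.0864  stride 1/|dx|=1.0353 1/|dy|=3.8637
    cross x-line → (2,1), t=0.3831
    cross x-line → (3,1), t=1.4183
    cross y-line → (3,0), t=2.0864 (wall)
  → r_1 = 2.0864
beam 2: φ=0°, α=75°
  d=(0.2588,0.9659)  start (1,1)  tX=1.4296 tY=0.4762  stride 1/|dx|=3.8637 1/|dy|=1.0353
    cross y-line → (1,2), t=0.4762
    cross x-line → (2,2), t=1.4296
    cross y-line → (2,3), t=1.5115
    cross y-line → (2,4), t=2.5468
    cross y-line → (2,5), t=3.5821
    cross y-line → (2,6), t=4.6173
    cross x-line → (3,6), t=5.2933
    cross y-line → (3,7), t=5.6526
    cross y-line → (3,8), t=6.6879 (wall)
  → r_2 = 6.6879
beam 3: φ=90°, α=165°
  d=(-0.9659,0.2588)  start (1,1)  tX=0.6522 tY=1.7773  stride 1/|dx|=1.0353 1/|dy|=3.8637
    cross x-line → (0,1), t=0.6522 (wall)
  → r_3 = 0.6522

ranges = [2.0864, 6.6879, 0.6522]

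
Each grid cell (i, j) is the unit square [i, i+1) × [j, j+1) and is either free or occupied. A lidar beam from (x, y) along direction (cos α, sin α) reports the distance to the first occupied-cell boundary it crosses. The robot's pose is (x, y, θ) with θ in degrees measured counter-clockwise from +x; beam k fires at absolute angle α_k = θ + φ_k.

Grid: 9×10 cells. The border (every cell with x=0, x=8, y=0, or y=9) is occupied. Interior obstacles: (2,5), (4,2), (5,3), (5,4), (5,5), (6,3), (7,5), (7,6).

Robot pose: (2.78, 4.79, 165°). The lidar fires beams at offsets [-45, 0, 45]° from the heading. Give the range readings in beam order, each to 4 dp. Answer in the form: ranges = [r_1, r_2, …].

beam 1: φ=-45°, α=120°
  dir = (cos 120°, sin 120°) = (-0.5000, 0.8660); from cell (2,4)
  next x-line at t=1.5600, next y-line at t=0.2425; Δt_x=2.0000, Δt_y=1.1547
    y: enter (2,5) at t=0.2425 ← occupied
  → r_1 = 0.2425
beam 2: φ=0°, α=165°
  dir = (cos 165°, sin 165°) = (-0.9659, 0.2588); from cell (2,4)
  next x-line at t=0.8075, next y-line at t=0.8114; Δt_x=1.0353, Δt_y=3.8637
    x: enter (1,4) at t=0.8075
    y: enter (1,5) at t=0.8114
    x: enter (0,5) at t=1.8428 ← occupied
  → r_2 = 1.8428
beam 3: φ=45°, α=210°
  dir = (cos 210°, sin 210°) = (-0.8660, -0.5000); from cell (2,4)
  next x-line at t=0.9007, next y-line at t=1.5800; Δt_x=1.1547, Δt_y=2.0000
    x: enter (1,4) at t=0.9007
    y: enter (1,3) at t=1.5800
    x: enter (0,3) at t=2.0554 ← occupied
  → r_3 = 2.0554

ranges = [0.2425, 1.8428, 2.0554]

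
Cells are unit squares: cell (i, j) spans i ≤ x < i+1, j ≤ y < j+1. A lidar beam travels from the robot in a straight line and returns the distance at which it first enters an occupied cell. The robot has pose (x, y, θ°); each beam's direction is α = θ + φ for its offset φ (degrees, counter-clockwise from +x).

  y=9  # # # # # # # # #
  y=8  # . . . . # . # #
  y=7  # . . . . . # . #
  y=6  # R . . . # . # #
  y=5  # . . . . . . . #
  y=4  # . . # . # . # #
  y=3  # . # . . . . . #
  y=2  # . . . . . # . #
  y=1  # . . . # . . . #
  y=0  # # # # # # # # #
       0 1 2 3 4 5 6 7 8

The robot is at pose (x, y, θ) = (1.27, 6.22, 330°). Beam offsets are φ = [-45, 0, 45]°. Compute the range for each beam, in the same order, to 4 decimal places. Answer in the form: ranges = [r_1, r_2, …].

beam 1: φ=-45°, α=285°
  d=(0.2588,-0.9659)  start (1,6)  tX=2.8205 tY=0.2278  stride 1/|dx|=3.8637 1/|dy|=1.0353
    cross y-line → (1,5), t=0.2278
    cross y-line → (1,4), t=1.2630
    cross y-line → (1,3), t=2.2983
    cross x-line → (2,3), t=2.8205 (wall)
  → r_1 = 2.8205
beam 2: φ=0°, α=330°
  d=(0.8660,-0.5000)  start (1,6)  tX=0.8429 tY=0.4400  stride 1/|dx|=1.1547 1/|dy|=2.0000
    cross y-line → (1,5), t=0.4400
    cross x-line → (2,5), t=0.8429
    cross x-line → (3,5), t=1.9976
    cross y-line → (3,4), t=2.4400 (wall)
  → r_2 = 2.4400
beam 3: φ=45°, α=15°
  d=(0.9659,0.2588)  start (1,6)  tX=0.7558 tY=3.0137  stride 1/|dx|=1.0353 1/|dy|=3.8637
    cross x-line → (2,6), t=0.7558
    cross x-line → (3,6), t=1.7910
    cross x-line → (4,6), t=2.8263
    cross y-line → (4,7), t=3.0137
    cross x-line → (5,7), t=3.8616
    cross x-line → (6,7), t=4.8969 (wall)
  → r_3 = 4.8969

ranges = [2.8205, 2.4400, 4.8969]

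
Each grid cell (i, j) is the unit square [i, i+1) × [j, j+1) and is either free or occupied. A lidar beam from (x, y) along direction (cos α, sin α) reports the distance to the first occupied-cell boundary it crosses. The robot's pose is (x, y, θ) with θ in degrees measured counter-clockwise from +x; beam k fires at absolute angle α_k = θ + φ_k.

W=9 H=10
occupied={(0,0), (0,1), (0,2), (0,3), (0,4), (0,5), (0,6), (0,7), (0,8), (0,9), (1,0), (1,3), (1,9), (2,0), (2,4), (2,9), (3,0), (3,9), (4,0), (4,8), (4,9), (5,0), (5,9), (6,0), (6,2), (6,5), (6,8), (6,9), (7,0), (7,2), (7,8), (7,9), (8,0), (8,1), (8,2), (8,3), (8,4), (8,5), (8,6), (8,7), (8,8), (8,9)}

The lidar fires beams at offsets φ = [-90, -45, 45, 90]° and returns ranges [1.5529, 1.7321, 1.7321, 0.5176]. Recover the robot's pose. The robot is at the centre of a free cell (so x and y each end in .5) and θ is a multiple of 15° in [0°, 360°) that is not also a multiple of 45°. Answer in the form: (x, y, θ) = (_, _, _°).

Enumerate (i+0.5, j+0.5, θ) over the 48 free cells and 16 admissible headings. For each, cast all 4 beams and compare to the given ranges.
  (7.5, 4.5, 120°): beam 1 = 0.5774 ≠ 1.5529 ✗
  (5.5, 8.5, 30°): beam 1 = 2.8868 ≠ 1.5529 ✗
  (3.5, 3.5, 210°): beam 1 = 1.0000 ≠ 1.5529 ✗
  …
  (6.5, 4.5, 345°): r_1=1.5529, r_2=1.7321, r_3=1.7321, r_4=0.5176 — all match ✓
Only this pose fits every beam.

(x, y, θ) = (6.5, 4.5, 345°)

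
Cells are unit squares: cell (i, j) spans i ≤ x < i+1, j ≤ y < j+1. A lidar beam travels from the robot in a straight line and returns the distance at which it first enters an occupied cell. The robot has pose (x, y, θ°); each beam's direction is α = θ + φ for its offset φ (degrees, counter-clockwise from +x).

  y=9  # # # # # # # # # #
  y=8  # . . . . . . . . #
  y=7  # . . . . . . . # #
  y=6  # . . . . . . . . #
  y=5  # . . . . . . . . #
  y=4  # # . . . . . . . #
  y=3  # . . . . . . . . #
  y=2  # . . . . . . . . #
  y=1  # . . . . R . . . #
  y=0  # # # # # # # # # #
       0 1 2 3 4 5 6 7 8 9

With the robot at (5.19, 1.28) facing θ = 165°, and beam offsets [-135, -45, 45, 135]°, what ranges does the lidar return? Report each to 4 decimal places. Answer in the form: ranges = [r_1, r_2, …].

beam 1: φ=-135°, α=30°
  d=(0.8660,0.5000)  start (5,1)  tX=0.9353 tY=1.4400  stride 1/|dx|=1.1547 1/|dy|=2.0000
    cross x-line → (6,1), t=0.9353
    cross y-line → (6,2), t=1.4400
    cross x-line → (7,2), t=2.0900
    cross x-line → (8,2), t=3.2447
    cross y-line → (8,3), t=3.4400
    cross x-line → (9,3), t=4.3994 (wall)
  → r_1 = 4.3994
beam 2: φ=-45°, α=120°
  d=(-0.5000,0.8660)  start (5,1)  tX=0.3800 tY=0.8314  stride 1/|dx|=2.0000 1/|dy|=1.1547
    cross x-line → (4,1), t=0.3800
    cross y-line → (4,2), t=0.8314
    cross y-line → (4,3), t=1.9861
    cross x-line → (3,3), t=2.3800
    cross y-line → (3,4), t=3.1408
    cross y-line → (3,5), t=4.2955
    cross x-line → (2,5), t=4.3800
    cross y-line → (2,6), t=5.4502
    cross x-line → (1,6), t=6.3800
    cross y-line → (1,7), t=6.6049
    cross y-line → (1,8), t=7.7596
    cross x-line → (0,8), t=8.3800 (wall)
  → r_2 = 8.3800
beam 3: φ=45°, α=210°
  d=(-0.8660,-0.5000)  start (5,1)  tX=0.2194 tY=0.5600  stride 1/|dx|=1.1547 1/|dy|=2.0000
    cross x-line → (4,1), t=0.2194
    cross y-line → (4,0), t=0.5600 (wall)
  → r_3 = 0.5600
beam 4: φ=135°, α=300°
  d=(0.5000,-0.8660)  start (5,1)  tX=1.6200 tY=0.3233  stride 1/|dx|=2.0000 1/|dy|=1.1547
    cross y-line → (5,0), t=0.3233 (wall)
  → r_4 = 0.3233

ranges = [4.3994, 8.3800, 0.5600, 0.3233]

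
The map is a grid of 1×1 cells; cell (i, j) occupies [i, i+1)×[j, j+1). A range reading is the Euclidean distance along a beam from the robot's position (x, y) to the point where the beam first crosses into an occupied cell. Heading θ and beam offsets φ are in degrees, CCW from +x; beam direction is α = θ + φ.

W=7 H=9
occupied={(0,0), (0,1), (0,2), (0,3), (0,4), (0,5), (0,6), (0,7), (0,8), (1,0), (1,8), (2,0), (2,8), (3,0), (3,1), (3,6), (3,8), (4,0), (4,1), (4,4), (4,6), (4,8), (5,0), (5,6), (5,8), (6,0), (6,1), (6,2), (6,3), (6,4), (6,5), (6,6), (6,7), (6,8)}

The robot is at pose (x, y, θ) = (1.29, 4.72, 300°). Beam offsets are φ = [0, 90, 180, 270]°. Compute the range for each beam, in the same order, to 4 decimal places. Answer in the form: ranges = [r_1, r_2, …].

ranges = [3.4200, 2.5600, 0.5800, 0.3349]

beam 1: φ=0°, α=300°
  cosα=0.5000 sinα=-0.8660 | (1,4) | tMaxX 1.4200 tMaxY 0.8314 | tΔX 2.0000 tΔY 1.1547
    t=0.8314 [y] (1,3)
    t=1.4200 [x] (2,3)
    t=1.9861 [y] (2,2)
    t=3.1408 [y] (2,1)
    t=3.4200 [x] (3,1) — stop
  → r_1 = 3.4200
beam 2: φ=90°, α=30°
  cosα=0.8660 sinα=0.5000 | (1,4) | tMaxX 0.8198 tMaxY 0.5600 | tΔX 1.1547 tΔY 2.0000
    t=0.5600 [y] (1,5)
    t=0.8198 [x] (2,5)
    t=1.9745 [x] (3,5)
    t=2.5600 [y] (3,6) — stop
  → r_2 = 2.5600
beam 3: φ=180°, α=120°
  cosα=-0.5000 sinα=0.8660 | (1,4) | tMaxX 0.5800 tMaxY 0.3233 | tΔX 2.0000 tΔY 1.1547
    t=0.3233 [y] (1,5)
    t=0.5800 [x] (0,5) — stop
  → r_3 = 0.5800
beam 4: φ=270°, α=210°
  cosα=-0.8660 sinα=-0.5000 | (1,4) | tMaxX 0.3349 tMaxY 1.4400 | tΔX 1.1547 tΔY 2.0000
    t=0.3349 [x] (0,4) — stop
  → r_4 = 0.3349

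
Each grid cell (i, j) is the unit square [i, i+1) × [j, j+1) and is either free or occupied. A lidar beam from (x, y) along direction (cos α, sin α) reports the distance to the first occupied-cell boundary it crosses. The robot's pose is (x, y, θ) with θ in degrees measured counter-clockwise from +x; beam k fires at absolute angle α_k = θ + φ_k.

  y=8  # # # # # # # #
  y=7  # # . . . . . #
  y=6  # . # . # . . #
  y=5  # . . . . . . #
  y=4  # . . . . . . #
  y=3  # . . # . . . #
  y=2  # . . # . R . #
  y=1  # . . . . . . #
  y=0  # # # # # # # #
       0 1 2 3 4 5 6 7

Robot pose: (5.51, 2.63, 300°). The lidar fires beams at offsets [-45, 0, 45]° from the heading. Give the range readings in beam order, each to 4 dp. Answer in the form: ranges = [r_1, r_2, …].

ranges = [1.6875, 1.8822, 1.5426]

beam 1: φ=-45°, α=255°
  direction (-0.2588, -0.9659); cell (5,2); t to first gridline: x 1.9705, y 0.6522 (then +3.8637 / +1.0353)
    (5,1) via y @ 0.6522
    (5,0) via y @ 1.6875  # hit
  → r_1 = 1.6875
beam 2: φ=0°, α=300°
  direction (0.5000, -0.8660); cell (5,2); t to first gridline: x 0.9800, y 0.7275 (then +2.0000 / +1.1547)
    (5,1) via y @ 0.7275
    (6,1) via x @ 0.9800
    (6,0) via y @ 1.8822  # hit
  → r_2 = 1.8822
beam 3: φ=45°, α=345°
  direction (0.9659, -0.2588); cell (5,2); t to first gridline: x 0.5073, y 2.4341 (then +1.0353 / +3.8637)
    (6,2) via x @ 0.5073
    (7,2) via x @ 1.5426  # hit
  → r_3 = 1.5426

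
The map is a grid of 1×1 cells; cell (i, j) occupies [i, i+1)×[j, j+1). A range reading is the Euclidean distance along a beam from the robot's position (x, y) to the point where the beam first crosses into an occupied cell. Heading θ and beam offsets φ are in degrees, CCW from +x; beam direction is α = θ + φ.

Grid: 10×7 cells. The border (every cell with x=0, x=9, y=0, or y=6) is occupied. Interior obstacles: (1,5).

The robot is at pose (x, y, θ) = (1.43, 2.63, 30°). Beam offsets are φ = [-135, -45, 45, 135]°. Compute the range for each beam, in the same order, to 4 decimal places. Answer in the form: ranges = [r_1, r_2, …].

beam 1: φ=-135°, α=255°
  direction (-0.2588, -0.9659); cell (1,2); t to first gridline: x 1.6614, y 0.6522 (then +3.8637 / +1.0353)
    (1,1) via y @ 0.6522
    (0,1) via x @ 1.6614  # hit
  → r_1 = 1.6614
beam 2: φ=-45°, α=345°
  direction (0.9659, -0.2588); cell (1,2); t to first gridline: x 0.5901, y 2.4341 (then +1.0353 / +3.8637)
    (2,2) via x @ 0.5901
    (3,2) via x @ 1.6254
    (3,1) via y @ 2.4341
    (4,1) via x @ 2.6607
    (5,1) via x @ 3.6959
    (6,1) via x @ 4.7312
    (7,1) via x @ 5.7665
    (7,0) via y @ 6.2978  # hit
  → r_2 = 6.2978
beam 3: φ=45°, α=75°
  direction (0.2588, 0.9659); cell (1,2); t to first gridline: x 2.2023, y 0.3831 (then +3.8637 / +1.0353)
    (1,3) via y @ 0.3831
    (1,4) via y @ 1.4183
    (2,4) via x @ 2.2023
    (2,5) via y @ 2.4536
    (2,6) via y @ 3.4889  # hit
  → r_3 = 3.4889
beam 4: φ=135°, α=165°
  direction (-0.9659, 0.2588); cell (1,2); t to first gridline: x 0.4452, y 1.4296 (then +1.0353 / +3.8637)
    (0,2) via x @ 0.4452  # hit
  → r_4 = 0.4452

ranges = [1.6614, 6.2978, 3.4889, 0.4452]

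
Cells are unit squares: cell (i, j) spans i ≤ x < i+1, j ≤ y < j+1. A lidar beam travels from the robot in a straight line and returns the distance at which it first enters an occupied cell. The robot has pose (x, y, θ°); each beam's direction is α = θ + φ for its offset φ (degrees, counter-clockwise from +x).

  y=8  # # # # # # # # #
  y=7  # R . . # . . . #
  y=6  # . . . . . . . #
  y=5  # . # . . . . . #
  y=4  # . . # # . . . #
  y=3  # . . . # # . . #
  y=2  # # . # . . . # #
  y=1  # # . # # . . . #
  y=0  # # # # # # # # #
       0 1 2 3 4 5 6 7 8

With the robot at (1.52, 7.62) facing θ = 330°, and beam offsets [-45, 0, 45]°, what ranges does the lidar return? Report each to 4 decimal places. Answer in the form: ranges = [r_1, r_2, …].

ranges = [1.8546, 7.4825, 1.4682]

beam 1: φ=-45°, α=285°
  dir = (cos 285°, sin 285°) = (0.2588, -0.9659); from cell (1,7)
  next x-line at t=1.8546, next y-line at t=0.6419; Δt_x=3.8637, Δt_y=1.0353
    y: enter (1,6) at t=0.6419
    y: enter (1,5) at t=1.6771
    x: enter (2,5) at t=1.8546 ← occupied
  → r_1 = 1.8546
beam 2: φ=0°, α=330°
  dir = (cos 330°, sin 330°) = (0.8660, -0.5000); from cell (1,7)
  next x-line at t=0.5543, next y-line at t=1.2400; Δt_x=1.1547, Δt_y=2.0000
    x: enter (2,7) at t=0.5543
    y: enter (2,6) at t=1.2400
    x: enter (3,6) at t=1.7090
    x: enter (4,6) at t=2.8637
    y: enter (4,5) at t=3.2400
    x: enter (5,5) at t=4.0184
    x: enter (6,5) at t=5.1731
    y: enter (6,4) at t=5.2400
    x: enter (7,4) at t=6.3278
    y: enter (7,3) at t=7.2400
    x: enter (8,3) at t=7.4825 ← occupied
  → r_2 = 7.4825
beam 3: φ=45°, α=15°
  dir = (cos 15°, sin 15°) = (0.9659, 0.2588); from cell (1,7)
  next x-line at t=0.4969, next y-line at t=1.4682; Δt_x=1.0353, Δt_y=3.8637
    x: enter (2,7) at t=0.4969
    y: enter (2,8) at t=1.4682 ← occupied
  → r_3 = 1.4682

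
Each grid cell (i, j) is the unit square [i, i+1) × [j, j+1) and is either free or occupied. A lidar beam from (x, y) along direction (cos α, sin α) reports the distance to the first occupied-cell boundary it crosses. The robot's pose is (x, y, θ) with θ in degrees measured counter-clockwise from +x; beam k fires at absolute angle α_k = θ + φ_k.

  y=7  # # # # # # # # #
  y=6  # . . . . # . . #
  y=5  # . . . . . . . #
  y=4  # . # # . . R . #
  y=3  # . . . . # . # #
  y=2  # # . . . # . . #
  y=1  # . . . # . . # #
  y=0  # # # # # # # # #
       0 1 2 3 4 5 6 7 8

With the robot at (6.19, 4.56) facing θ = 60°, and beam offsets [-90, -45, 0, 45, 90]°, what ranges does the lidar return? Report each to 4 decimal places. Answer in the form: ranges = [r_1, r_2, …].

ranges = [1.1200, 1.8738, 2.8175, 1.4908, 4.8800]

beam 1: φ=-90°, α=330°
  direction (0.8660, -0.5000); cell (6,4); t to first gridline: x 0.9353, y 1.1200 (then +1.1547 / +2.0000)
    (7,4) via x @ 0.9353
    (7,3) via y @ 1.1200  # hit
  → r_1 = 1.1200
beam 2: φ=-45°, α=15°
  direction (0.9659, 0.2588); cell (6,4); t to first gridline: x 0.8386, y 1.7000 (then +1.0353 / +3.8637)
    (7,4) via x @ 0.8386
    (7,5) via y @ 1.7000
    (8,5) via x @ 1.8738  # hit
  → r_2 = 1.8738
beam 3: φ=0°, α=60°
  direction (0.5000, 0.8660); cell (6,4); t to first gridline: x 1.6200, y 0.5081 (then +2.0000 / +1.1547)
    (6,5) via y @ 0.5081
    (7,5) via x @ 1.6200
    (7,6) via y @ 1.6628
    (7,7) via y @ 2.8175  # hit
  → r_3 = 2.8175
beam 4: φ=45°, α=105°
  direction (-0.2588, 0.9659); cell (6,4); t to first gridline: x 0.7341, y 0.4555 (then +3.8637 / +1.0353)
    (6,5) via y @ 0.4555
    (5,5) via x @ 0.7341
    (5,6) via y @ 1.4908  # hit
  → r_4 = 1.4908
beam 5: φ=90°, α=150°
  direction (-0.8660, 0.5000); cell (6,4); t to first gridline: x 0.2194, y 0.8800 (then +1.1547 / +2.0000)
    (5,4) via x @ 0.2194
    (5,5) via y @ 0.8800
    (4,5) via x @ 1.3741
    (3,5) via x @ 2.5288
    (3,6) via y @ 2.8800
    (2,6) via x @ 3.6835
    (1,6) via x @ 4.8382
    (1,7) via y @ 4.8800  # hit
  → r_5 = 4.8800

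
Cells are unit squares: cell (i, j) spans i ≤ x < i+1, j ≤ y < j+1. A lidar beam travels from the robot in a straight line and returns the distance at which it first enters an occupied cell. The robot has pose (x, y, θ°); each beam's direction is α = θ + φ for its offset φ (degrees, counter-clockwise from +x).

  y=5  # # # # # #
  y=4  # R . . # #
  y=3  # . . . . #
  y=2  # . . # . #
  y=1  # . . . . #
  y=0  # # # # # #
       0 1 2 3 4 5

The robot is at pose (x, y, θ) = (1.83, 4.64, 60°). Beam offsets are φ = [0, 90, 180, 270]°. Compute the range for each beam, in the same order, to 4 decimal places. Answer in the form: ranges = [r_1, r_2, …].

ranges = [0.4157, 0.7200, 1.6600, 3.6604]

beam 1: φ=0°, α=60°
  dir = (cos 60°, sin 60°) = (0.5000, 0.8660); from cell (1,4)
  next x-line at t=0.3400, next y-line at t=0.4157; Δt_x=2.0000, Δt_y=1.1547
    x: enter (2,4) at t=0.3400
    y: enter (2,5) at t=0.4157 ← occupied
  → r_1 = 0.4157
beam 2: φ=90°, α=150°
  dir = (cos 150°, sin 150°) = (-0.8660, 0.5000); from cell (1,4)
  next x-line at t=0.9584, next y-line at t=0.7200; Δt_x=1.1547, Δt_y=2.0000
    y: enter (1,5) at t=0.7200 ← occupied
  → r_2 = 0.7200
beam 3: φ=180°, α=240°
  dir = (cos 240°, sin 240°) = (-0.5000, -0.8660); from cell (1,4)
  next x-line at t=1.6600, next y-line at t=0.7390; Δt_x=2.0000, Δt_y=1.1547
    y: enter (1,3) at t=0.7390
    x: enter (0,3) at t=1.6600 ← occupied
  → r_3 = 1.6600
beam 4: φ=270°, α=330°
  dir = (cos 330°, sin 330°) = (0.8660, -0.5000); from cell (1,4)
  next x-line at t=0.1963, next y-line at t=1.2800; Δt_x=1.1547, Δt_y=2.0000
    x: enter (2,4) at t=0.1963
    y: enter (2,3) at t=1.2800
    x: enter (3,3) at t=1.3510
    x: enter (4,3) at t=2.5057
    y: enter (4,2) at t=3.2800
    x: enter (5,2) at t=3.6604 ← occupied
  → r_4 = 3.6604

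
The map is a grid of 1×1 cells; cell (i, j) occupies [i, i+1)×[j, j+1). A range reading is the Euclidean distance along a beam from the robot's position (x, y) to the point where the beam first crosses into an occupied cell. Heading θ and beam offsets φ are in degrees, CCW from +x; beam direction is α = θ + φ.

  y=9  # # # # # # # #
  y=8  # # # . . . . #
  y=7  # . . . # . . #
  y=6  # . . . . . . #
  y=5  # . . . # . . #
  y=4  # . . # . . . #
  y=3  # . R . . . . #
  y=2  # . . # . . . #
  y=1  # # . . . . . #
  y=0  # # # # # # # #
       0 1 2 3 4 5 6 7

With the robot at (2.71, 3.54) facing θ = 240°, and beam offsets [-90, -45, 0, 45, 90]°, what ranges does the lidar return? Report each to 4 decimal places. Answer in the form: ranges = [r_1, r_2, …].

beam 1: φ=-90°, α=150°
  dir = (cos 150°, sin 150°) = (-0.8660, 0.5000); from cell (2,3)
  next x-line at t=0.8198, next y-line at t=0.9200; Δt_x=1.1547, Δt_y=2.0000
    x: enter (1,3) at t=0.8198
    y: enter (1,4) at t=0.9200
    x: enter (0,4) at t=1.9745 ← occupied
  → r_1 = 1.9745
beam 2: φ=-45°, α=195°
  dir = (cos 195°, sin 195°) = (-0.9659, -0.2588); from cell (2,3)
  next x-line at t=0.7350, next y-line at t=2.0864; Δt_x=1.0353, Δt_y=3.8637
    x: enter (1,3) at t=0.7350
    x: enter (0,3) at t=1.7703 ← occupied
  → r_2 = 1.7703
beam 3: φ=0°, α=240°
  dir = (cos 240°, sin 240°) = (-0.5000, -0.8660); from cell (2,3)
  next x-line at t=1.4200, next y-line at t=0.6235; Δt_x=2.0000, Δt_y=1.1547
    y: enter (2,2) at t=0.6235
    x: enter (1,2) at t=1.4200
    y: enter (1,1) at t=1.7782 ← occupied
  → r_3 = 1.7782
beam 4: φ=45°, α=285°
  dir = (cos 285°, sin 285°) = (0.2588, -0.9659); from cell (2,3)
  next x-line at t=1.1205, next y-line at t=0.5590; Δt_x=3.8637, Δt_y=1.0353
    y: enter (2,2) at t=0.5590
    x: enter (3,2) at t=1.1205 ← occupied
  → r_4 = 1.1205
beam 5: φ=90°, α=330°
  dir = (cos 330°, sin 330°) = (0.8660, -0.5000); from cell (2,3)
  next x-line at t=0.3349, next y-line at t=1.0800; Δt_x=1.1547, Δt_y=2.0000
    x: enter (3,3) at t=0.3349
    y: enter (3,2) at t=1.0800 ← occupied
  → r_5 = 1.0800

ranges = [1.9745, 1.7703, 1.7782, 1.1205, 1.0800]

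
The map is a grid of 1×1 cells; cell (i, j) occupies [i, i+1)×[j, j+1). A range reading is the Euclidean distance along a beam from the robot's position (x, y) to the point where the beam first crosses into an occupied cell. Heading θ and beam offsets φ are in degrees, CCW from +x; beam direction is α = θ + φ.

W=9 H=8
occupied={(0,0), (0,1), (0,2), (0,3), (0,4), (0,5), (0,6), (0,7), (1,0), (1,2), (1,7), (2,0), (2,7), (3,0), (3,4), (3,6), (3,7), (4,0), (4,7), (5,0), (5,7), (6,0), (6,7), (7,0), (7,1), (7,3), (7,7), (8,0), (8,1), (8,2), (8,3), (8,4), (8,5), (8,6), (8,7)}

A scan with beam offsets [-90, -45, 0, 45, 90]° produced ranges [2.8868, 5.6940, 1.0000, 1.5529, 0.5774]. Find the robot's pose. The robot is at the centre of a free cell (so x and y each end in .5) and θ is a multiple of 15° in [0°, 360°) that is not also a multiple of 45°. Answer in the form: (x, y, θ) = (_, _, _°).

(x, y, θ) = (2.5, 1.5, 150°)

Candidates: 37 free-cell centres × 16 headings = 592 poses. Raycast each; keep the one whose scan matches to 4 dp.
  (6.5, 3.5, 75°): beam 1 = 0.5176 ≠ 2.8868 ✗
  (5.5, 4.5, 195°): beam 1 = 2.5882 ≠ 2.8868 ✗
  (3.5, 5.5, 210°): beam 1 = 0.5774 ≠ 2.8868 ✗
  (2.5, 1.5, 240°): beam 1 = 1.0000 ≠ 2.8868 ✗
  (6.5, 5.5, 105°): beam 1 = 1.5529 ≠ 2.8868 ✗
  …
  (2.5, 1.5, 150°): r_1=2.8868, r_2=5.6940, r_3=1.0000, r_4=1.5529, r_5=0.5774 — all match ✓
Unique over the lattice → pose = (2.5, 1.5, 150°).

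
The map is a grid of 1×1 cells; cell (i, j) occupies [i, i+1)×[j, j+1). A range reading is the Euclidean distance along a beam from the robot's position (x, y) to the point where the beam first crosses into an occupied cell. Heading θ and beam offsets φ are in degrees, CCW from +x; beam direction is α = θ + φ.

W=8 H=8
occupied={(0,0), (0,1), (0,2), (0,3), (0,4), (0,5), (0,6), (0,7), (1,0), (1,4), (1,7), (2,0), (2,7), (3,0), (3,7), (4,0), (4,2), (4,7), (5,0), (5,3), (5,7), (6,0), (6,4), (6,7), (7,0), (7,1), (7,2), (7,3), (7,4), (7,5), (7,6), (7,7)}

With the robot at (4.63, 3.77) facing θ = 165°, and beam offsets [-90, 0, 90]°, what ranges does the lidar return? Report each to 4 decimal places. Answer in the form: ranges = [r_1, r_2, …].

beam 1: φ=-90°, α=75°
  dir = (cos 75°, sin 75°) = (0.2588, 0.9659); from cell (4,3)
  next x-line at t=1.4296, next y-line at t=0.2381; Δt_x=3.8637, Δt_y=1.0353
    y: enter (4,4) at t=0.2381
    y: enter (4,5) at t=1.2734
    x: enter (5,5) at t=1.4296
    y: enter (5,6) at t=2.3087
    y: enter (5,7) at t=3.3439 ← occupied
  → r_1 = 3.3439
beam 2: φ=0°, α=165°
  dir = (cos 165°, sin 165°) = (-0.9659, 0.2588); from cell (4,3)
  next x-line at t=0.6522, next y-line at t=0.8887; Δt_x=1.0353, Δt_y=3.8637
    x: enter (3,3) at t=0.6522
    y: enter (3,4) at t=0.8887
    x: enter (2,4) at t=1.6875
    x: enter (1,4) at t=2.7228 ← occupied
  → r_2 = 2.7228
beam 3: φ=90°, α=255°
  dir = (cos 255°, sin 255°) = (-0.2588, -0.9659); from cell (4,3)
  next x-line at t=2.4341, next y-line at t=0.7972; Δt_x=3.8637, Δt_y=1.0353
    y: enter (4,2) at t=0.7972 ← occupied
  → r_3 = 0.7972

ranges = [3.3439, 2.7228, 0.7972]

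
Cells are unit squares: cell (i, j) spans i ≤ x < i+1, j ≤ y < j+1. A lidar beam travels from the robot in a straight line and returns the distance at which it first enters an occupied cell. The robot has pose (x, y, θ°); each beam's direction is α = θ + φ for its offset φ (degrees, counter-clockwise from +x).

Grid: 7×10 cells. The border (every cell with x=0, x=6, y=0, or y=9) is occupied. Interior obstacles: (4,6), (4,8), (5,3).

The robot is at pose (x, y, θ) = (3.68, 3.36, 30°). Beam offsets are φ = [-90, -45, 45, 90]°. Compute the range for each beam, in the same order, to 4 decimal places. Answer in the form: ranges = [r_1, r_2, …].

ranges = [2.7251, 1.3666, 2.7331, 5.3600]

beam 1: φ=-90°, α=300°
  dir = (cos 300°, sin 300°) = (0.5000, -0.8660); from cell (3,3)
  next x-line at t=0.6400, next y-line at t=0.4157; Δt_x=2.0000, Δt_y=1.1547
    y: enter (3,2) at t=0.4157
    x: enter (4,2) at t=0.6400
    y: enter (4,1) at t=1.5704
    x: enter (5,1) at t=2.6400
    y: enter (5,0) at t=2.7251 ← occupied
  → r_1 = 2.7251
beam 2: φ=-45°, α=345°
  dir = (cos 345°, sin 345°) = (0.9659, -0.2588); from cell (3,3)
  next x-line at t=0.3313, next y-line at t=1.3909; Δt_x=1.0353, Δt_y=3.8637
    x: enter (4,3) at t=0.3313
    x: enter (5,3) at t=1.3666 ← occupied
  → r_2 = 1.3666
beam 3: φ=45°, α=75°
  dir = (cos 75°, sin 75°) = (0.2588, 0.9659); from cell (3,3)
  next x-line at t=1.2364, next y-line at t=0.6626; Δt_x=3.8637, Δt_y=1.0353
    y: enter (3,4) at t=0.6626
    x: enter (4,4) at t=1.2364
    y: enter (4,5) at t=1.6979
    y: enter (4,6) at t=2.7331 ← occupied
  → r_3 = 2.7331
beam 4: φ=90°, α=120°
  dir = (cos 120°, sin 120°) = (-0.5000, 0.8660); from cell (3,3)
  next x-line at t=1.3600, next y-line at t=0.7390; Δt_x=2.0000, Δt_y=1.1547
    y: enter (3,4) at t=0.7390
    x: enter (2,4) at t=1.3600
    y: enter (2,5) at t=1.8937
    y: enter (2,6) at t=3.0484
    x: enter (1,6) at t=3.3600
    y: enter (1,7) at t=4.2031
    y: enter (1,8) at t=5.3578
    x: enter (0,8) at t=5.3600 ← occupied
  → r_4 = 5.3600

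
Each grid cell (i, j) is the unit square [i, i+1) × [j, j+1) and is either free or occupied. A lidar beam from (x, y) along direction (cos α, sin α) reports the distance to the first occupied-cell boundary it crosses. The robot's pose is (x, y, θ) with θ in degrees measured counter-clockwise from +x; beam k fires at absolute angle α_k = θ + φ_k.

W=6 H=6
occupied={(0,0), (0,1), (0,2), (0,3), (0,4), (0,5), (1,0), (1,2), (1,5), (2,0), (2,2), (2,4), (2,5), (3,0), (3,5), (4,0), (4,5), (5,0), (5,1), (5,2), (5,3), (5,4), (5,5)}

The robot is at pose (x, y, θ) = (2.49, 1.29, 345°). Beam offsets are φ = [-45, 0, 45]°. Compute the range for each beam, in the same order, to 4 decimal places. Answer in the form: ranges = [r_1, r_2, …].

ranges = [0.3349, 1.1205, 2.8983]

beam 1: φ=-45°, α=300°
  d=(0.5000,-0.8660)  start (2,1)  tX=1.0200 tY=0.3349  stride 1/|dx|=2.0000 1/|dy|=1.1547
    cross y-line → (2,0), t=0.3349 (wall)
  → r_1 = 0.3349
beam 2: φ=0°, α=345°
  d=(0.9659,-0.2588)  start (2,1)  tX=0.5280 tY=1.1205  stride 1/|dx|=1.0353 1/|dy|=3.8637
    cross x-line → (3,1), t=0.5280
    cross y-line → (3,0), t=1.1205 (wall)
  → r_2 = 1.1205
beam 3: φ=45°, α=30°
  d=(0.8660,0.5000)  start (2,1)  tX=0.5889 tY=1.4200  stride 1/|dx|=1.1547 1/|dy|=2.0000
    cross x-line → (3,1), t=0.5889
    cross y-line → (3,2), t=1.4200
    cross x-line → (4,2), t=1.7436
    cross x-line → (5,2), t=2.8983 (wall)
  → r_3 = 2.8983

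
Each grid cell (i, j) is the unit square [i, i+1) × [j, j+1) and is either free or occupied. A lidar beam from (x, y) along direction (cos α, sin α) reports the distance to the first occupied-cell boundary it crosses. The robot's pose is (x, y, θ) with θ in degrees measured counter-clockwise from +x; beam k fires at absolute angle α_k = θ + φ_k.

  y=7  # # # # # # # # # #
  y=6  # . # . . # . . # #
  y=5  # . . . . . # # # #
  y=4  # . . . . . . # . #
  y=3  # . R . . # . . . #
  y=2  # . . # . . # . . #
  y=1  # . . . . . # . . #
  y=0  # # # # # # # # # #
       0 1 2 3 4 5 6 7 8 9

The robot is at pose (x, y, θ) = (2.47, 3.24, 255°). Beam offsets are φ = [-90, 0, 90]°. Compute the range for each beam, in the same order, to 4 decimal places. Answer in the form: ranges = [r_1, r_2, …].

beam 1: φ=-90°, α=165°
  cosα=-0.9659 sinα=0.2588 | (2,3) | tMaxX 0.4866 tMaxY 2.9364 | tΔX 1.0353 tΔY 3.8637
    t=0.4866 [x] (1,3)
    t=1.5219 [x] (0,3) — stop
  → r_1 = 1.5219
beam 2: φ=0°, α=255°
  cosα=-0.2588 sinα=-0.9659 | (2,3) | tMaxX 1.8159 tMaxY 0.2485 | tΔX 3.8637 tΔY 1.0353
    t=0.2485 [y] (2,2)
    t=1.2837 [y] (2,1)
    t=1.8159 [x] (1,1)
    t=2.3190 [y] (1,0) — stop
  → r_2 = 2.3190
beam 3: φ=90°, α=345°
  cosα=0.9659 sinα=-0.2588 | (2,3) | tMaxX 0.5487 tMaxY 0.9273 | tΔX 1.0353 tΔY 3.8637
    t=0.5487 [x] (3,3)
    t=0.9273 [y] (3,2) — stop
  → r_3 = 0.9273

ranges = [1.5219, 2.3190, 0.9273]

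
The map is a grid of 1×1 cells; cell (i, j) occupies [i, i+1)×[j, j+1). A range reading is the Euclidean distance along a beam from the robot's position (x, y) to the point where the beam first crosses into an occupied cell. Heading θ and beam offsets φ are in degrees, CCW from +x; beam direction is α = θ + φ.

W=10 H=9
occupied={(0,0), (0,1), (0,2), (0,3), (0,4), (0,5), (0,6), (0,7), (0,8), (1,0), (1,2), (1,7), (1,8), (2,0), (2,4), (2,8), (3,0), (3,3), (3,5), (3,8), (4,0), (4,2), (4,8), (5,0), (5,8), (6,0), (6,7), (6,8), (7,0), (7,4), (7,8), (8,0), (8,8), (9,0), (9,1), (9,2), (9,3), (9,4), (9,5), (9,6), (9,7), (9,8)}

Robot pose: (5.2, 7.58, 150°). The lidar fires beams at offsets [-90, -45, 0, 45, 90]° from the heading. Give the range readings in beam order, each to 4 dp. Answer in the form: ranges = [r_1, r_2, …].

beam 1: φ=-90°, α=60°
  direction (0.5000, 0.8660); cell (5,7); t to first gridline: x 1.6000, y 0.4850 (then +2.0000 / +1.1547)
    (5,8) via y @ 0.4850  # hit
  → r_1 = 0.4850
beam 2: φ=-45°, α=105°
  direction (-0.2588, 0.9659); cell (5,7); t to first gridline: x 0.7727, y 0.4348 (then +3.8637 / +1.0353)
    (5,8) via y @ 0.4348  # hit
  → r_2 = 0.4348
beam 3: φ=0°, α=150°
  direction (-0.8660, 0.5000); cell (5,7); t to first gridline: x 0.2309, y 0.8400 (then +1.1547 / +2.0000)
    (4,7) via x @ 0.2309
    (4,8) via y @ 0.8400  # hit
  → r_3 = 0.8400
beam 4: φ=45°, α=195°
  direction (-0.9659, -0.2588); cell (5,7); t to first gridline: x 0.2071, y 2.2409 (then +1.0353 / +3.8637)
    (4,7) via x @ 0.2071
    (3,7) via x @ 1.2423
    (3,6) via y @ 2.2409
    (2,6) via x @ 2.2776
    (1,6) via x @ 3.3129
    (0,6) via x @ 4.3482  # hit
  → r_4 = 4.3482
beam 5: φ=90°, α=240°
  direction (-0.5000, -0.8660); cell (5,7); t to first gridline: x 0.4000, y 0.6697 (then +2.0000 / +1.1547)
    (4,7) via x @ 0.4000
    (4,6) via y @ 0.6697
    (4,5) via y @ 1.8244
    (3,5) via x @ 2.4000  # hit
  → r_5 = 2.4000

ranges = [0.4850, 0.4348, 0.8400, 4.3482, 2.4000]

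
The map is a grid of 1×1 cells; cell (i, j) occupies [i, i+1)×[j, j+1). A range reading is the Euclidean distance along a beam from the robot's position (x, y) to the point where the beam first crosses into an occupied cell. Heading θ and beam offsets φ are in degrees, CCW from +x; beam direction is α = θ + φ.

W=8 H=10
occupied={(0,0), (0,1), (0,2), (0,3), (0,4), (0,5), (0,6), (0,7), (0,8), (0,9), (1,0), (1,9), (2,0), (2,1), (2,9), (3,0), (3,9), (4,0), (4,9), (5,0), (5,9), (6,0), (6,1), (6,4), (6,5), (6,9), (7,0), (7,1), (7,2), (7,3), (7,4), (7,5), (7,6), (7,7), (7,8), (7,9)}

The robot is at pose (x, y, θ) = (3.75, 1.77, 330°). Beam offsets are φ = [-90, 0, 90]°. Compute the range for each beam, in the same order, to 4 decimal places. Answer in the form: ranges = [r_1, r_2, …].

ranges = [0.8891, 1.5400, 4.5000]

beam 1: φ=-90°, α=240°
  cosα=-0.5000 sinα=-0.8660 | (3,1) | tMaxX 1.5000 tMaxY 0.8891 | tΔX 2.0000 tΔY 1.1547
    t=0.8891 [y] (3,0) — stop
  → r_1 = 0.8891
beam 2: φ=0°, α=330°
  cosα=0.8660 sinα=-0.5000 | (3,1) | tMaxX 0.2887 tMaxY 1.5400 | tΔX 1.1547 tΔY 2.0000
    t=0.2887 [x] (4,1)
    t=1.4434 [x] (5,1)
    t=1.5400 [y] (5,0) — stop
  → r_2 = 1.5400
beam 3: φ=90°, α=60°
  cosα=0.5000 sinα=0.8660 | (3,1) | tMaxX 0.5000 tMaxY 0.2656 | tΔX 2.0000 tΔY 1.1547
    t=0.2656 [y] (3,2)
    t=0.5000 [x] (4,2)
    t=1.4203 [y] (4,3)
    t=2.5000 [x] (5,3)
    t=2.5750 [y] (5,4)
    t=3.7297 [y] (5,5)
    t=4.5000 [x] (6,5) — stop
  → r_3 = 4.5000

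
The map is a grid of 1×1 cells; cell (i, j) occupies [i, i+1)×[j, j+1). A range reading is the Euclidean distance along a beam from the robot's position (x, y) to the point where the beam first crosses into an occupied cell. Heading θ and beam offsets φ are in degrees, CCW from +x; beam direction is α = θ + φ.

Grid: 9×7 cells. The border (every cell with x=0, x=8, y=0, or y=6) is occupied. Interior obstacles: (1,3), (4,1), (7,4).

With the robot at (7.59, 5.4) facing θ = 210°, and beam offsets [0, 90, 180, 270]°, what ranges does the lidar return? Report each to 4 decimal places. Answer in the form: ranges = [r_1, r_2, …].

ranges = [7.6095, 0.4619, 0.4734, 0.6928]

beam 1: φ=0°, α=210°
  cosα=-0.8660 sinα=-0.5000 | (7,5) | tMaxX 0.6813 tMaxY 0.8000 | tΔX 1.1547 tΔY 2.0000
    t=0.6813 [x] (6,5)
    t=0.8000 [y] (6,4)
    t=1.8360 [x] (5,4)
    t=2.8000 [y] (5,3)
    t=2.9907 [x] (4,3)
    t=4.1454 [x] (3,3)
    t=4.8000 [y] (3,2)
    t=5.3001 [x] (2,2)
    t=6.4548 [x] (1,2)
    t=6.8000 [y] (1,1)
    t=7.6095 [x] (0,1) — stop
  → r_1 = 7.6095
beam 2: φ=90°, α=300°
  cosα=0.5000 sinα=-0.8660 | (7,5) | tMaxX 0.8200 tMaxY 0.4619 | tΔX 2.0000 tΔY 1.1547
    t=0.4619 [y] (7,4) — stop
  → r_2 = 0.4619
beam 3: φ=180°, α=30°
  cosα=0.8660 sinα=0.5000 | (7,5) | tMaxX 0.4734 tMaxY 1.2000 | tΔX 1.1547 tΔY 2.0000
    t=0.4734 [x] (8,5) — stop
  → r_3 = 0.4734
beam 4: φ=270°, α=120°
  cosα=-0.5000 sinα=0.8660 | (7,5) | tMaxX 1.1800 tMaxY 0.6928 | tΔX 2.0000 tΔY 1.1547
    t=0.6928 [y] (7,6) — stop
  → r_4 = 0.6928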